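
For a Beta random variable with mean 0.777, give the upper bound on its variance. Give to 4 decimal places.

For fixed mean μ the Beta variance is μ(1−μ)/(α+β+1), increasing as α+β decreases.
Its least upper bound (not attained) is μ(1−μ) = 0.777·0.223 = 0.1733.

0.1733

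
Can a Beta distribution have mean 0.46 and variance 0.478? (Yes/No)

No

The Beta variance bound is σ² < μ(1−μ).
Here μ(1−μ) = 0.46×0.54 = 0.2484, and 0.478 ≥ 0.2484.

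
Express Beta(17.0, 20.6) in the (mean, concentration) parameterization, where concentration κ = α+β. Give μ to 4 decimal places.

κ = α+β = 17.0+20.6 = 37.6; μ = α/κ = 17.0/37.6 = 0.4521.

μ = 0.4521, κ = 37.6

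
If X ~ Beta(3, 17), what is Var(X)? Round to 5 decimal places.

α+β = 20 and αβ = 51, so Var = αβ/[(α+β)²(α+β+1)] = 51/8400 = 0.00607.

0.00607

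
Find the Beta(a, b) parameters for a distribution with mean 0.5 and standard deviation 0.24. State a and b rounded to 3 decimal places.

Variance = 0.24² = 0.0576. The moment-matching identity a+b = μ(1−μ)/Var − 1 gives
a+b = 0.25/0.0576 − 1 = 3.3403, so a = μ·3.3403 = 1.670 and b = (1−μ)·3.3403 = 1.670.

a = 1.670, b = 1.670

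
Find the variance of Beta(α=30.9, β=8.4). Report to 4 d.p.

0.0042

α+β = 39.3 and αβ = 259.56, so Var = αβ/[(α+β)²(α+β+1)] = 259.56/62242.947 = 0.0042.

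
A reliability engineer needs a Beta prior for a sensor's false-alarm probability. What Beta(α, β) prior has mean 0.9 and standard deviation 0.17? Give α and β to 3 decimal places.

α = 1.903, β = 0.211

First σ² = 0.0289. Setting α = μn, β = (1−μ)n with n = α+β,
μ(1−μ)/(n+1) = 0.0289 ⇒ n+1 = 0.09/0.0289 = 3.1142 ⇒ n = 2.1142.
Hence α = 0.9×2.1142 = 1.903, β = 0.1×2.1142 = 0.211.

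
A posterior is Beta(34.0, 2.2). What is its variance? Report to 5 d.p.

Var = αβ/[(α+β)²(α+β+1)] = (34.0×2.2)/(36.2²×37.2) = 74.80/48748.368 = 0.00153.

0.00153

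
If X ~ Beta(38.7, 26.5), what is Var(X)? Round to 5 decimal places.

α+β = 65.2 and αβ = 1025.55, so Var = αβ/[(α+β)²(α+β+1)] = 1025.55/281418.848 = 0.00364.

0.00364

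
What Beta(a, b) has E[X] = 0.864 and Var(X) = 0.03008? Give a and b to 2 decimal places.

a = 2.51, b = 0.40

Let s = a+b. The Beta variance is μ(1−μ)/(s+1).
So s+1 = μ(1−μ)/σ² = (0.864×0.136)/0.03008 = 0.117504/0.03008 = 3.9064, giving s = 2.9064.
Then a = μs = 0.864×2.9064 = 2.51 and b = (1−μ)s = 0.136×2.9064 = 0.40.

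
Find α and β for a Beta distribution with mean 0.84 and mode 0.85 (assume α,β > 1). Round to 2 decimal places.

α = 58.80, β = 11.20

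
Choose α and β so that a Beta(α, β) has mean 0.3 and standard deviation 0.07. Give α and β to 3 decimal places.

Variance = 0.07² = 0.0049. The moment-matching identity α+β = μ(1−μ)/Var − 1 gives
α+β = 0.21/0.0049 − 1 = 41.8571, so α = μ·41.8571 = 12.557 and β = (1−μ)·41.8571 = 29.300.

α = 12.557, β = 29.300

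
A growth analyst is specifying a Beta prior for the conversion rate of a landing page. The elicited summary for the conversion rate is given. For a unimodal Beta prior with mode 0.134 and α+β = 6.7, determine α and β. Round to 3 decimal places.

For α,β>1 the mode is (α−1)/(α+β−2), so α = mode·(κ−2)+1 = 0.134×4.7+1 = 1.630.
And β = (1−mode)·(κ−2)+1 = 0.866×4.7+1 = 5.070.

α = 1.630, β = 5.070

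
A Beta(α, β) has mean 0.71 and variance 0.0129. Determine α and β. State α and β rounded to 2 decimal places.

α = 10.62, β = 4.34

Write ν = α+β; then α = μν and Var = μ(1−μ)/(ν+1).
ν = μ(1−μ)/Var − 1 = 0.2059/0.0129 − 1 = 14.9612.
α = 0.71·14.9612 = 10.62, β = 0.29·14.9612 = 4.34.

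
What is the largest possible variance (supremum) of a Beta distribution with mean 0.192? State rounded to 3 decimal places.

0.155

For fixed mean μ the Beta variance is μ(1−μ)/(α+β+1), increasing as α+β decreases.
Its least upper bound (not attained) is μ(1−μ) = 0.192·0.808 = 0.155.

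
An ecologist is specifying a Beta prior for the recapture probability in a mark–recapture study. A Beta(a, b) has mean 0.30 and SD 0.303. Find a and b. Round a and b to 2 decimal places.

a = 0.39, b = 0.90

Variance = 0.303² = 0.091809. The moment-matching identity a+b = μ(1−μ)/Var − 1 gives
a+b = 0.2100/0.091809 − 1 = 1.2874, so a = μ·1.2874 = 0.39 and b = (1−μ)·1.2874 = 0.90.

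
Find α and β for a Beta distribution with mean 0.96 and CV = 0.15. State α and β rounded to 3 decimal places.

Var = (CV·μ)² = (0.15×0.96)² = 0.020736.
α+β = μ(1−μ)/Var − 1 = 0.0384/0.020736 − 1 = 0.8519.
Thus α = 0.96·0.8519 = 0.818 and β = 0.04·0.8519 = 0.034.

α = 0.818, β = 0.034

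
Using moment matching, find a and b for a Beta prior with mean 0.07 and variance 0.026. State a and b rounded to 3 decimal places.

By moment matching, a+b = μ(1−μ)/σ² − 1 = (0.07·0.93)/0.026 − 1 = 2.5038 − 1 = 1.5038.
Since a/(a+b) = μ, a = 0.07·1.5038 = 0.105 and b = 0.93·1.5038 = 1.399.

a = 0.105, b = 1.399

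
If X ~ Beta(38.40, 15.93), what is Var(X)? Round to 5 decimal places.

0.00375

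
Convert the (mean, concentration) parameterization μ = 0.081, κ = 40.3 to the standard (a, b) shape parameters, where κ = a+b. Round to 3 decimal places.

a = 3.264, b = 37.036

a = μκ = 0.081×40.3 = 3.264 and b = (1−μ)κ = 0.919×40.3 = 37.036.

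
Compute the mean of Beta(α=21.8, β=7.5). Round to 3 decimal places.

0.744

The Beta mean is α/(α+β) = 21.8/(21.8+7.5) = 0.744.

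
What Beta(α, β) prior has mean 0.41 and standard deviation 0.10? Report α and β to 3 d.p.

σ² = 0.10² = 0.0100.
With s = α+β, Var = μ(1−μ)/(s+1), so s+1 = (0.41×0.59)/0.0100 = 24.1900 and s = 23.1900.
α = μs = 9.508, β = (1−μ)s = 13.682.

α = 9.508, β = 13.682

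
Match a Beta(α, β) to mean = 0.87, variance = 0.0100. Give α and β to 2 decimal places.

α = 8.97, β = 1.34

Write ν = α+β; then α = μν and Var = μ(1−μ)/(ν+1).
ν = μ(1−μ)/Var − 1 = 0.1131/0.0100 − 1 = 10.3100.
α = 0.87·10.3100 = 8.97, β = 0.13·10.3100 = 1.34.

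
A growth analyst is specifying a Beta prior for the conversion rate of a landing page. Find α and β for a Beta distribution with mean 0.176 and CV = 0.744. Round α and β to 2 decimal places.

α = 1.31, β = 6.15

σ = CV·μ = 0.744×0.176 = 0.13094, so σ² = 0.017146.
s+1 = μ(1−μ)/σ² = 0.145024/0.017146 = 8.4580, so s = α+β = 7.4580.
α = μs = 1.31, β = (1−μ)s = 6.15.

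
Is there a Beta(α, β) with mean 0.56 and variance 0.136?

Yes

For any Beta, Var(X) < E[X]·(1−E[X]).
Here μ(1−μ) = 0.56×0.44 = 0.2464, and 0.136 < 0.2464.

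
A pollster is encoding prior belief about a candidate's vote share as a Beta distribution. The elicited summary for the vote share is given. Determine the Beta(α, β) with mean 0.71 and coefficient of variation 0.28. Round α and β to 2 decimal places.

α = 2.99, β = 1.22

Var = (CV·μ)² = (0.28×0.71)² = 0.039521.
α+β = μ(1−μ)/Var − 1 = 0.2059/0.039521 − 1 = 4.2098.
Thus α = 0.71·4.2098 = 2.99 and β = 0.29·4.2098 = 1.22.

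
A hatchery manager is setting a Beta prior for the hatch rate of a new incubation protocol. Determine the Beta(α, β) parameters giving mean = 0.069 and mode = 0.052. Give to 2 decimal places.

α = 3.64, β = 49.07

Let s = α+β. Mean gives α = μs = 0.069s; mode gives (α−1)/(s−2) = 0.052.
Substituting: 0.069s − 1 = 0.052(s−2) = 0.052s − 0.104, so 0.017s = 0.896 and s = 52.7059.
Then α = 0.069×52.7059 = 3.64 and β = s−α = 49.07.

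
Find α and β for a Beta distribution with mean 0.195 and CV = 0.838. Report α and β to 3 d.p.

α = 0.951, β = 3.927

Var = (CV·μ)² = (0.838×0.195)² = 0.026703.
α+β = μ(1−μ)/Var − 1 = 0.156975/0.026703 − 1 = 4.8786.
Thus α = 0.195·4.8786 = 0.951 and β = 0.805·4.8786 = 3.927.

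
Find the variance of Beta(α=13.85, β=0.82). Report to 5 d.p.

0.00337

α+β = 14.67 and αβ = 11.3570, so Var = αβ/[(α+β)²(α+β+1)] = 11.3570/3372.323463 = 0.00337.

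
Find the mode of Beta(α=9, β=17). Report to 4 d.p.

0.3333

With α,β > 1, mode = (α−1)/(α+β−2) = 8/24 = 0.3333.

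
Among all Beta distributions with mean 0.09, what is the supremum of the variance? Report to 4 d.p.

0.0819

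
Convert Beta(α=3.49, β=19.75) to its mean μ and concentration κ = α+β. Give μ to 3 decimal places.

μ = 0.150, κ = 23.24

κ = α+β = 3.49+19.75 = 23.24; μ = α/κ = 3.49/23.24 = 0.150.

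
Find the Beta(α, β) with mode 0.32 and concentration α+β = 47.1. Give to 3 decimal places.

For α,β>1 the mode is (α−1)/(α+β−2), so α = mode·(κ−2)+1 = 0.32×45.1+1 = 15.432.
And β = (1−mode)·(κ−2)+1 = 0.68×45.1+1 = 31.668.

α = 15.432, β = 31.668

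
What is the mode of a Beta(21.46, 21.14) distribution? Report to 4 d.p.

0.5039

With α,β > 1, mode = (α−1)/(α+β−2) = 20.46/40.60 = 0.5039.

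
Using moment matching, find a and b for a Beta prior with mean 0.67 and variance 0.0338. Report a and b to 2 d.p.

a = 3.71, b = 1.83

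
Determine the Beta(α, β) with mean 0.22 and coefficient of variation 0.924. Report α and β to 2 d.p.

α = 0.69, β = 2.46

Var = (CV·μ)² = (0.924×0.22)² = 0.041323.
α+β = μ(1−μ)/Var − 1 = 0.1716/0.041323 − 1 = 3.1527.
Thus α = 0.22·3.1527 = 0.69 and β = 0.78·3.1527 = 2.46.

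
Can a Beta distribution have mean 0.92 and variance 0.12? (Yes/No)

For any Beta, Var(X) < E[X]·(1−E[X]).
Here μ(1−μ) = 0.92×0.08 = 0.0736, and 0.12 ≥ 0.0736.

No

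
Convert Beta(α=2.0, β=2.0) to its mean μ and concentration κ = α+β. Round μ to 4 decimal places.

κ = α+β = 2.0+2.0 = 4.0; μ = α/κ = 2.0/4.0 = 0.5000.

μ = 0.5000, κ = 4.0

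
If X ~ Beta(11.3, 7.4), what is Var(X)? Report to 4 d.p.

0.0121

α+β = 18.7 and αβ = 83.62, so Var = αβ/[(α+β)²(α+β+1)] = 83.62/6888.893 = 0.0121.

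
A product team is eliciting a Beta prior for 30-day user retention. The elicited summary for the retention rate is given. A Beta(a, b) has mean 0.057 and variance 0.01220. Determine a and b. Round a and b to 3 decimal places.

By moment matching, a+b = μ(1−μ)/σ² − 1 = (0.057·0.943)/0.01220 − 1 = 4.4058 − 1 = 3.4058.
Since a/(a+b) = μ, a = 0.057·3.4058 = 0.194 and b = 0.943·3.4058 = 3.212.

a = 0.194, b = 3.212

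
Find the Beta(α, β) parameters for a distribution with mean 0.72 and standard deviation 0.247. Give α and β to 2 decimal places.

σ² = 0.247² = 0.061009.
With s = α+β, Var = μ(1−μ)/(s+1), so s+1 = (0.72×0.28)/0.061009 = 3.3044 and s = 2.3044.
α = μs = 1.66, β = (1−μ)s = 0.65.

α = 1.66, β = 0.65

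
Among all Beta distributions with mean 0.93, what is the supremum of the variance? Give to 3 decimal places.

0.065

Var = μ(1−μ)/(α+β+1), which approaches μ(1−μ) as α+β → 0.
So the supremum is μ(1−μ) = 0.93×0.07 = 0.065.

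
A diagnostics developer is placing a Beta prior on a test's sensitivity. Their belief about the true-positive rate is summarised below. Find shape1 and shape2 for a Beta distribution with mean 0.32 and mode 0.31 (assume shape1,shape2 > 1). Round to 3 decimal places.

shape1 = 12.160, shape2 = 25.840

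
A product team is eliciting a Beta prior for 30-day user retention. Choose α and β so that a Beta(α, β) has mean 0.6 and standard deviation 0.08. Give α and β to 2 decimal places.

Variance = 0.08² = 0.0064. The moment-matching identity α+β = μ(1−μ)/Var − 1 gives
α+β = 0.24/0.0064 − 1 = 36.5000, so α = μ·36.5000 = 21.90 and β = (1−μ)·36.5000 = 14.60.

α = 21.90, β = 14.60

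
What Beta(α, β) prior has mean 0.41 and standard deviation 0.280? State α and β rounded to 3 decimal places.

α = 0.855, β = 1.230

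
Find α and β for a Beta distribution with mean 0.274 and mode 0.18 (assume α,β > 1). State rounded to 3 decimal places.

Let s = α+β. Mean gives α = μs = 0.274s; mode gives (α−1)/(s−2) = 0.18.
Substituting: 0.274s − 1 = 0.18(s−2) = 0.18s − 0.36, so 0.094s = 0.64 and s = 6.8085.
Then α = 0.274×6.8085 = 1.866 and β = s−α = 4.943.

α = 1.866, β = 4.943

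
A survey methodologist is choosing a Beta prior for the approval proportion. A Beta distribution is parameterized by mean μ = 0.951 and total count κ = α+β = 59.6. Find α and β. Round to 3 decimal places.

α = 56.680, β = 2.920

α = μκ = 0.951×59.6 = 56.680 and β = (1−μ)κ = 0.049×59.6 = 2.920.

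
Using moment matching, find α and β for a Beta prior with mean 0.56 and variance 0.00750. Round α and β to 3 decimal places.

α = 17.838, β = 14.015

Let s = α+β. The Beta variance is μ(1−μ)/(s+1).
So s+1 = μ(1−μ)/σ² = (0.56×0.44)/0.00750 = 0.2464/0.00750 = 32.8533, giving s = 31.8533.
Then α = μs = 0.56×31.8533 = 17.838 and β = (1−μ)s = 0.44×31.8533 = 14.015.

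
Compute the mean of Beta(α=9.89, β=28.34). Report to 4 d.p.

0.2587

The Beta mean is α/(α+β) = 9.89/(9.89+28.34) = 0.2587.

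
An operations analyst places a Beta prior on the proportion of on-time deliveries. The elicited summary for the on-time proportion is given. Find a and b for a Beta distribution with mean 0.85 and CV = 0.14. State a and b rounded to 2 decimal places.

Var = (CV·μ)² = (0.14×0.85)² = 0.014161.
a+b = μ(1−μ)/Var − 1 = 0.1275/0.014161 − 1 = 8.0036.
Thus a = 0.85·8.0036 = 6.80 and b = 0.15·8.0036 = 1.20.

a = 6.80, b = 1.20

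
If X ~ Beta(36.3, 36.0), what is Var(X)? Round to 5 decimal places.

Var = αβ/[(α+β)²(α+β+1)] = (36.3×36.0)/(72.3²×73.3) = 1306.80/383160.357 = 0.00341.

0.00341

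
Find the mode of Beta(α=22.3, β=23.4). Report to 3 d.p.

0.487

The density x^(α−1)(1−x)^(β−1) is maximised at (α−1)/(α+β−2) = 21.3/43.7 = 0.487.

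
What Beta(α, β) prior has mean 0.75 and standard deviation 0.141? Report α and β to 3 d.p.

α = 6.323, β = 2.108

First σ² = 0.019881. Setting α = μn, β = (1−μ)n with n = α+β,
μ(1−μ)/(n+1) = 0.019881 ⇒ n+1 = 0.1875/0.019881 = 9.4311 ⇒ n = 8.4311.
Hence α = 0.75×8.4311 = 6.323, β = 0.25×8.4311 = 2.108.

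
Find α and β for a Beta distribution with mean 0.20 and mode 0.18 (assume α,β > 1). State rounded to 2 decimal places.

α = 6.40, β = 25.60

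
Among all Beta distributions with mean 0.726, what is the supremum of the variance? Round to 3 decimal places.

0.199

Var = μ(1−μ)/(α+β+1), which approaches μ(1−μ) as α+β → 0.
So the supremum is μ(1−μ) = 0.726×0.274 = 0.199.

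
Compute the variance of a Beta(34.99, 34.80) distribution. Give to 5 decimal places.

μ = 34.99/69.79 = 0.501361; Var = μ(1−μ)/(α+β+1) = 0.2499981/70.79 = 0.00353.

0.00353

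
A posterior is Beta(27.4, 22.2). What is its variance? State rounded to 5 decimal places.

0.00489

α+β = 49.6 and αβ = 608.28, so Var = αβ/[(α+β)²(α+β+1)] = 608.28/124484.096 = 0.00489.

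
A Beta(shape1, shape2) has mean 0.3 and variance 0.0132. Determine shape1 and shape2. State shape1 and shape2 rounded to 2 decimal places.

shape1 = 4.47, shape2 = 10.44

Let s = shape1+shape2. The Beta variance is μ(1−μ)/(s+1).
So s+1 = μ(1−μ)/σ² = (0.3×0.7)/0.0132 = 0.21/0.0132 = 15.9091, giving s = 14.9091.
Then shape1 = μs = 0.3×14.9091 = 4.47 and shape2 = (1−μ)s = 0.7×14.9091 = 10.44.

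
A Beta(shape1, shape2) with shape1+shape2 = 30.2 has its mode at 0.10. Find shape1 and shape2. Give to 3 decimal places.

Mode = (shape1−1)/(κ−2) with κ = shape1+shape2, so shape1−1 = 0.10·28.2 = 2.820.
shape1 = 3.820; shape2 = κ − shape1 = 26.380.

shape1 = 3.820, shape2 = 26.380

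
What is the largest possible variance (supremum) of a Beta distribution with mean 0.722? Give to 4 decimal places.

0.2007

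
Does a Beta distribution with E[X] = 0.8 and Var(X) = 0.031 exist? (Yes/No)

For any Beta, Var(X) < E[X]·(1−E[X]).
Here μ(1−μ) = 0.8×0.2 = 0.16, and 0.031 < 0.16.

Yes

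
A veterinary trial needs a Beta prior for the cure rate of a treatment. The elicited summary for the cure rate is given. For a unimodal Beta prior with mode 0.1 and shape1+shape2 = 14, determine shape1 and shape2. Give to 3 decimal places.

shape1 = 2.200, shape2 = 11.800

For shape1,shape2>1 the mode is (shape1−1)/(shape1+shape2−2), so shape1 = mode·(κ−2)+1 = 0.1×12+1 = 2.200.
And shape2 = (1−mode)·(κ−2)+1 = 0.9×12+1 = 11.800.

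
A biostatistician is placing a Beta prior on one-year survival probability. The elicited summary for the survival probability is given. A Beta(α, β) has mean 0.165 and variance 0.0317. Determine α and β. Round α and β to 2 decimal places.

α = 0.55, β = 2.79

Write ν = α+β; then α = μν and Var = μ(1−μ)/(ν+1).
ν = μ(1−μ)/Var − 1 = 0.137775/0.0317 − 1 = 3.3462.
α = 0.165·3.3462 = 0.55, β = 0.835·3.3462 = 2.79.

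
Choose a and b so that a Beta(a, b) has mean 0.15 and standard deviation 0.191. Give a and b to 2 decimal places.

a = 0.37, b = 2.12

First σ² = 0.036481. Setting a = μn, b = (1−μ)n with n = a+b,
μ(1−μ)/(n+1) = 0.036481 ⇒ n+1 = 0.1275/0.036481 = 3.4950 ⇒ n = 2.4950.
Hence a = 0.15×2.4950 = 0.37, b = 0.85×2.4950 = 2.12.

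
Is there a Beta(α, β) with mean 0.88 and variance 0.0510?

Yes

A Beta with mean μ has variance μ(1−μ)/(α+β+1) < μ(1−μ).
Here μ(1−μ) = 0.88×0.12 = 0.1056, and 0.0510 < 0.1056.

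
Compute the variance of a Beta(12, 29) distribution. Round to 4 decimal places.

α+β = 41 and αβ = 348, so Var = αβ/[(α+β)²(α+β+1)] = 348/70602 = 0.0049.

0.0049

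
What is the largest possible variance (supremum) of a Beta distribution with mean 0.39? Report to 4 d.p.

For fixed mean μ the Beta variance is μ(1−μ)/(α+β+1), increasing as α+β decreases.
Its least upper bound (not attained) is μ(1−μ) = 0.39·0.61 = 0.2379.

0.2379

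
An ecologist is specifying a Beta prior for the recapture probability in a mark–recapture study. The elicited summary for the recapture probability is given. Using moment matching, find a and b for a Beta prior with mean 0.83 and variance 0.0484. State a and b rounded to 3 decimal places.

By moment matching, a+b = μ(1−μ)/σ² − 1 = (0.83·0.17)/0.0484 − 1 = 2.9153 − 1 = 1.9153.
Since a/(a+b) = μ, a = 0.83·1.9153 = 1.590 and b = 0.17·1.9153 = 0.326.

a = 1.590, b = 0.326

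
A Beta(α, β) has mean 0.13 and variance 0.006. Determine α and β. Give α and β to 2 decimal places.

α = 2.32, β = 15.53

Let s = α+β. The Beta variance is μ(1−μ)/(s+1).
So s+1 = μ(1−μ)/σ² = (0.13×0.87)/0.006 = 0.1131/0.006 = 18.8500, giving s = 17.8500.
Then α = μs = 0.13×17.8500 = 2.32 and β = (1−μ)s = 0.87×17.8500 = 15.53.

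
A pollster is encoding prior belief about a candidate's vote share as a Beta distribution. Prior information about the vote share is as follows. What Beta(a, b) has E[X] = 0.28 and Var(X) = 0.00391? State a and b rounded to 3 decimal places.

Write ν = a+b; then a = μν and Var = μ(1−μ)/(ν+1).
ν = μ(1−μ)/Var − 1 = 0.2016/0.00391 − 1 = 50.5601.
a = 0.28·50.5601 = 14.157, b = 0.72·50.5601 = 36.403.

a = 14.157, b = 36.403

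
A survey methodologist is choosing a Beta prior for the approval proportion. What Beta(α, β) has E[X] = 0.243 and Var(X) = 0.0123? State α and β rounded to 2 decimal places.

α = 3.39, β = 10.56

Let s = α+β. The Beta variance is μ(1−μ)/(s+1).
So s+1 = μ(1−μ)/σ² = (0.243×0.757)/0.0123 = 0.183951/0.0123 = 14.9554, giving s = 13.9554.
Then α = μs = 0.243×13.9554 = 3.39 and β = (1−μ)s = 0.757×13.9554 = 10.56.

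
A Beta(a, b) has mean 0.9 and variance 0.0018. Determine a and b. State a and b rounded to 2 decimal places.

By moment matching, a+b = μ(1−μ)/σ² − 1 = (0.9·0.1)/0.0018 − 1 = 50.0000 − 1 = 49.0000.
Since a/(a+b) = μ, a = 0.9·49.0000 = 44.10 and b = 0.1·49.0000 = 4.90.

a = 44.10, b = 4.90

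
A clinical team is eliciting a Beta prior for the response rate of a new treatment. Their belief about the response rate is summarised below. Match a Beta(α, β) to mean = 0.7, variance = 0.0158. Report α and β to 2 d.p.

By moment matching, α+β = μ(1−μ)/σ² − 1 = (0.7·0.3)/0.0158 − 1 = 13.2911 − 1 = 12.2911.
Since α/(α+β) = μ, α = 0.7·12.2911 = 8.60 and β = 0.3·12.2911 = 3.69.

α = 8.60, β = 3.69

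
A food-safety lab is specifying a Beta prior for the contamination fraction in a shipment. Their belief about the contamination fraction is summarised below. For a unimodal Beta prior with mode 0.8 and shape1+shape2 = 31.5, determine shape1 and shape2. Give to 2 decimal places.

Since the density peak of Beta(shape1,shape2) is at (shape1−1)/(shape1+shape2−2),
shape1 = 1 + 0.8(31.5−2) = 24.60 and shape2 = 31.5 − 24.60 = 6.90.

shape1 = 24.60, shape2 = 6.90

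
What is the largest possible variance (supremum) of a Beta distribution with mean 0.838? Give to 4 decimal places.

0.1358

For fixed mean μ the Beta variance is μ(1−μ)/(α+β+1), increasing as α+β decreases.
Its least upper bound (not attained) is μ(1−μ) = 0.838·0.162 = 0.1358.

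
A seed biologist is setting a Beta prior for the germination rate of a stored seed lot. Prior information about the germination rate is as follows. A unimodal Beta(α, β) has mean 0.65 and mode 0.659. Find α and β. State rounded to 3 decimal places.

α = 22.967, β = 12.367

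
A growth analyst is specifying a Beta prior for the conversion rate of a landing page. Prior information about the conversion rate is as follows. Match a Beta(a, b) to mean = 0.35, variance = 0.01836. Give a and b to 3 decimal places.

Write ν = a+b; then a = μν and Var = μ(1−μ)/(ν+1).
ν = μ(1−μ)/Var − 1 = 0.2275/0.01836 − 1 = 11.3911.
a = 0.35·11.3911 = 3.987, b = 0.65·11.3911 = 7.404.

a = 3.987, b = 7.404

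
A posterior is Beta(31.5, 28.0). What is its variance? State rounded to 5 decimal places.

0.00412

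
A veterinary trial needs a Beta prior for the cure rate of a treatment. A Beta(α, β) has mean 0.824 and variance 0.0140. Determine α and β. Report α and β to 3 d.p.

α = 7.712, β = 1.647

Write ν = α+β; then α = μν and Var = μ(1−μ)/(ν+1).
ν = μ(1−μ)/Var − 1 = 0.145024/0.0140 − 1 = 9.3589.
α = 0.824·9.3589 = 7.712, β = 0.176·9.3589 = 1.647.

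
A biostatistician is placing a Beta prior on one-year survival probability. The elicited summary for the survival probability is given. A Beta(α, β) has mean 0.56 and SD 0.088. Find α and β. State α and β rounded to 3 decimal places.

α = 17.258, β = 13.560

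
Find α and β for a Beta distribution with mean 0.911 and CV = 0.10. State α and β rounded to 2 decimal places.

Var = (CV·μ)² = (0.10×0.911)² = 0.008299.
α+β = μ(1−μ)/Var − 1 = 0.081079/0.008299 − 1 = 8.7695.
Thus α = 0.911·8.7695 = 7.99 and β = 0.089·8.7695 = 0.78.

α = 7.99, β = 0.78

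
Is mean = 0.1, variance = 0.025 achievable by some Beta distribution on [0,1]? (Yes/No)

Yes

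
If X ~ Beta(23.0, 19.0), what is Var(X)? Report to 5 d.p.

0.00576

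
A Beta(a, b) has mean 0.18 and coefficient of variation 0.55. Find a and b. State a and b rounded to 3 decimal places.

Var = (CV·μ)² = (0.55×0.18)² = 0.009801.
a+b = μ(1−μ)/Var − 1 = 0.1476/0.009801 − 1 = 14.0597.
Thus a = 0.18·14.0597 = 2.531 and b = 0.82·14.0597 = 11.529.

a = 2.531, b = 11.529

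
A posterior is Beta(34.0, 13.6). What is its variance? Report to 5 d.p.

α+β = 47.6 and αβ = 462.40, so Var = αβ/[(α+β)²(α+β+1)] = 462.40/110115.936 = 0.00420.

0.00420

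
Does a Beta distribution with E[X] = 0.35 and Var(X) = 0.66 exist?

The Beta variance bound is σ² < μ(1−μ).
Here μ(1−μ) = 0.35×0.65 = 0.2275, and 0.66 ≥ 0.2275.

No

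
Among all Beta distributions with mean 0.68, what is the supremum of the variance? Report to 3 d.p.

For fixed mean μ the Beta variance is μ(1−μ)/(α+β+1), increasing as α+β decreases.
Its least upper bound (not attained) is μ(1−μ) = 0.68·0.32 = 0.218.

0.218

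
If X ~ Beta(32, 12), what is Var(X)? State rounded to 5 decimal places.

μ = 32/44 = 0.727273; Var = μ(1−μ)/(α+β+1) = 0.1983471/45 = 0.00441.

0.00441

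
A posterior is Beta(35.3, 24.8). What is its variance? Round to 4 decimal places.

α+β = 60.1 and αβ = 875.44, so Var = αβ/[(α+β)²(α+β+1)] = 875.44/220693.811 = 0.0040.

0.0040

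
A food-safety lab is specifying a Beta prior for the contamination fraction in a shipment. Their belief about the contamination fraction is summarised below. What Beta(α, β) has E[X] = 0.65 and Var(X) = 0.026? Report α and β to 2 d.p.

By moment matching, α+β = μ(1−μ)/σ² − 1 = (0.65·0.35)/0.026 − 1 = 8.7500 − 1 = 7.7500.
Since α/(α+β) = μ, α = 0.65·7.7500 = 5.04 and β = 0.35·7.7500 = 2.71.

α = 5.04, β = 2.71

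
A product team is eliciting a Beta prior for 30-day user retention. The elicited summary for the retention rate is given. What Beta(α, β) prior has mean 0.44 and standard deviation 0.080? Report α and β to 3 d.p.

σ² = 0.080² = 0.006400.
With s = α+β, Var = μ(1−μ)/(s+1), so s+1 = (0.44×0.56)/0.006400 = 38.5000 and s = 37.5000.
α = μs = 16.500, β = (1−μ)s = 21.000.

α = 16.500, β = 21.000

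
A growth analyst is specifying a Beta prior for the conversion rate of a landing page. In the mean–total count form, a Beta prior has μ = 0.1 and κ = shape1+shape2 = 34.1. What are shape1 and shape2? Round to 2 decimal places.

shape1 = 3.41, shape2 = 30.69

Split κ in proportion μ : (1−μ): shape1 = 0.1·34.1 = 3.41, shape2 = 34.1 − 3.41 = 30.69.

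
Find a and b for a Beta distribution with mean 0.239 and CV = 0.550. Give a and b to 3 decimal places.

a = 2.277, b = 7.249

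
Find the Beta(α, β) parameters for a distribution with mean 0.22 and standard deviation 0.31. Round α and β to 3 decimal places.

α = 0.173, β = 0.613

First σ² = 0.0961. Setting α = μn, β = (1−μ)n with n = α+β,
μ(1−μ)/(n+1) = 0.0961 ⇒ n+1 = 0.1716/0.0961 = 1.7856 ⇒ n = 0.7856.
Hence α = 0.22×0.7856 = 0.173, β = 0.78×0.7856 = 0.613.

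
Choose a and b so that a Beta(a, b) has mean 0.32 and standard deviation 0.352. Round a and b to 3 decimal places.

First σ² = 0.123904. Setting a = μn, b = (1−μ)n with n = a+b,
μ(1−μ)/(n+1) = 0.123904 ⇒ n+1 = 0.2176/0.123904 = 1.7562 ⇒ n = 0.7562.
Hence a = 0.32×0.7562 = 0.242, b = 0.68×0.7562 = 0.514.

a = 0.242, b = 0.514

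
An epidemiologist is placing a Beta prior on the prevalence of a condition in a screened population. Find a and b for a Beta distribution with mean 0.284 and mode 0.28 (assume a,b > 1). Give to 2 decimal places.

Let s = a+b. Mean gives a = μs = 0.284s; mode gives (a−1)/(s−2) = 0.28.
Substituting: 0.284s − 1 = 0.28(s−2) = 0.28s − 0.56, so 0.004s = 0.44 and s = 110.0000.
Then a = 0.284×110.0000 = 31.24 and b = s−a = 78.76.

a = 31.24, b = 78.76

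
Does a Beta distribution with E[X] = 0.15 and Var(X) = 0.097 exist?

The Beta variance bound is σ² < μ(1−μ).
Here μ(1−μ) = 0.15×0.85 = 0.1275, and 0.097 < 0.1275.

Yes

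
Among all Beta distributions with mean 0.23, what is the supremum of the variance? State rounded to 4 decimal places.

For fixed mean μ the Beta variance is μ(1−μ)/(α+β+1), increasing as α+β decreases.
Its least upper bound (not attained) is μ(1−μ) = 0.23·0.77 = 0.1771.

0.1771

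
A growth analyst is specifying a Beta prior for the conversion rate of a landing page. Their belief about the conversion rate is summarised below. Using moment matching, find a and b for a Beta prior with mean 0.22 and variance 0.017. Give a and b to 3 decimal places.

a = 2.001, b = 7.093

Write ν = a+b; then a = μν and Var = μ(1−μ)/(ν+1).
ν = μ(1−μ)/Var − 1 = 0.1716/0.017 − 1 = 9.0941.
a = 0.22·9.0941 = 2.001, b = 0.78·9.0941 = 7.093.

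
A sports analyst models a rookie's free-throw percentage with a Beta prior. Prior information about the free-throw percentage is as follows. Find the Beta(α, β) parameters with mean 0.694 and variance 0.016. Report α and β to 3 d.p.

Let s = α+β. The Beta variance is μ(1−μ)/(s+1).
So s+1 = μ(1−μ)/σ² = (0.694×0.306)/0.016 = 0.212364/0.016 = 13.2728, giving s = 12.2728.
Then α = μs = 0.694×12.2728 = 8.517 and β = (1−μ)s = 0.306×12.2728 = 3.755.

α = 8.517, β = 3.755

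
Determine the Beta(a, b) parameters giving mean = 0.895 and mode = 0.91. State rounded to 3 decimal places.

a = 48.927, b = 5.740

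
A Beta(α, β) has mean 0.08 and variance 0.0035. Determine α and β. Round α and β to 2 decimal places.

Let s = α+β. The Beta variance is μ(1−μ)/(s+1).
So s+1 = μ(1−μ)/σ² = (0.08×0.92)/0.0035 = 0.0736/0.0035 = 21.0286, giving s = 20.0286.
Then α = μs = 0.08×20.0286 = 1.60 and β = (1−μ)s = 0.92×20.0286 = 18.43.

α = 1.60, β = 18.43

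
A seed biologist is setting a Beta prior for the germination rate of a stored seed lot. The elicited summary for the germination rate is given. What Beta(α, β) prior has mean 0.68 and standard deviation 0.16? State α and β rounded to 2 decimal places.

α = 5.10, β = 2.40

First σ² = 0.0256. Setting α = μn, β = (1−μ)n with n = α+β,
μ(1−μ)/(n+1) = 0.0256 ⇒ n+1 = 0.2176/0.0256 = 8.5000 ⇒ n = 7.5000.
Hence α = 0.68×7.5000 = 5.10, β = 0.32×7.5000 = 2.40.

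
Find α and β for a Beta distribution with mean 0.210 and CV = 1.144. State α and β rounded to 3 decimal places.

Var = (CV·μ)² = (1.144×0.210)² = 0.057715.
α+β = μ(1−μ)/Var − 1 = 0.165900/0.057715 − 1 = 1.8745.
Thus α = 0.210·1.8745 = 0.394 and β = 0.790·1.8745 = 1.481.

α = 0.394, β = 1.481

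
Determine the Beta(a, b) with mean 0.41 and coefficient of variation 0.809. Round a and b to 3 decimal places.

a = 0.491, b = 0.707

Var = (CV·μ)² = (0.809×0.41)² = 0.110018.
a+b = μ(1−μ)/Var − 1 = 0.2419/0.110018 − 1 = 1.1987.
Thus a = 0.41·1.1987 = 0.491 and b = 0.59·1.1987 = 0.707.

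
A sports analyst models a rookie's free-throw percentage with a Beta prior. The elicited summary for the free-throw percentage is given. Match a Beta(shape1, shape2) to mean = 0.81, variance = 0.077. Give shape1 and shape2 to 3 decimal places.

Write ν = shape1+shape2; then shape1 = μν and Var = μ(1−μ)/(ν+1).
ν = μ(1−μ)/Var − 1 = 0.1539/0.077 − 1 = 0.9987.
shape1 = 0.81·0.9987 = 0.809, shape2 = 0.19·0.9987 = 0.190.

shape1 = 0.809, shape2 = 0.190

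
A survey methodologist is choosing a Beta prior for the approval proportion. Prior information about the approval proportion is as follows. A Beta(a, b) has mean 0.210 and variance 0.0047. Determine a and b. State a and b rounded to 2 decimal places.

a = 7.20, b = 27.10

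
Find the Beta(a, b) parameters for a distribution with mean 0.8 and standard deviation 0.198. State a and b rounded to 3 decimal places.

a = 2.465, b = 0.616

First σ² = 0.039204. Setting a = μn, b = (1−μ)n with n = a+b,
μ(1−μ)/(n+1) = 0.039204 ⇒ n+1 = 0.16/0.039204 = 4.0812 ⇒ n = 3.0812.
Hence a = 0.8×3.0812 = 2.465, b = 0.2×3.0812 = 0.616.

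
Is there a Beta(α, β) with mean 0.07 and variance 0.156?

The Beta variance bound is σ² < μ(1−μ).
Here μ(1−μ) = 0.07×0.93 = 0.0651, and 0.156 ≥ 0.0651.

No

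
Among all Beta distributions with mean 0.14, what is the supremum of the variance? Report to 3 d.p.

For fixed mean μ the Beta variance is μ(1−μ)/(α+β+1), increasing as α+β decreases.
Its least upper bound (not attained) is μ(1−μ) = 0.14·0.86 = 0.120.

0.120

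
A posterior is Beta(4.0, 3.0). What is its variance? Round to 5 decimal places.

0.03061

μ = 4.0/7.0 = 0.571429; Var = μ(1−μ)/(α+β+1) = 0.2448980/8.0 = 0.03061.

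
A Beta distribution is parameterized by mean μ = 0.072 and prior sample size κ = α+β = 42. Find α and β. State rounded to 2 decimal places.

α = 3.02, β = 38.98

Split κ in proportion μ : (1−μ): α = 0.072·42 = 3.02, β = 42 − 3.02 = 38.98.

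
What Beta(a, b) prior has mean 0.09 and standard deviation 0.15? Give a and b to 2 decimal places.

σ² = 0.15² = 0.0225.
With s = a+b, Var = μ(1−μ)/(s+1), so s+1 = (0.09×0.91)/0.0225 = 3.6400 and s = 2.6400.
a = μs = 0.24, b = (1−μ)s = 2.40.

a = 0.24, b = 2.40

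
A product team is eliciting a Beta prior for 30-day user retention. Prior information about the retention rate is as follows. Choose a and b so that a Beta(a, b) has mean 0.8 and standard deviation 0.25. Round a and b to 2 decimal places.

a = 1.25, b = 0.31

σ² = 0.25² = 0.0625.
With s = a+b, Var = μ(1−μ)/(s+1), so s+1 = (0.8×0.2)/0.0625 = 2.5600 and s = 1.5600.
a = μs = 1.25, b = (1−μ)s = 0.31.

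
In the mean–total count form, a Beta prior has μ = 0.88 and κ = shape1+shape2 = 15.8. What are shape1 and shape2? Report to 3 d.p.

shape1 = 13.904, shape2 = 1.896

Split κ in proportion μ : (1−μ): shape1 = 0.88·15.8 = 13.904, shape2 = 15.8 − 13.904 = 1.896.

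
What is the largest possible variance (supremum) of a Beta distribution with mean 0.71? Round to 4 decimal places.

0.2059

For fixed mean μ the Beta variance is μ(1−μ)/(α+β+1), increasing as α+β decreases.
Its least upper bound (not attained) is μ(1−μ) = 0.71·0.29 = 0.2059.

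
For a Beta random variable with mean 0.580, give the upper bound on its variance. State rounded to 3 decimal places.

0.244

For fixed mean μ the Beta variance is μ(1−μ)/(α+β+1), increasing as α+β decreases.
Its least upper bound (not attained) is μ(1−μ) = 0.580·0.420 = 0.244.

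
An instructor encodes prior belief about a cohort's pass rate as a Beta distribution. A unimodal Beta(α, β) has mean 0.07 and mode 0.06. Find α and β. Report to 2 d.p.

α = 6.16, β = 81.84

With s = α+β: μ = α/s and mode = (α−1)/(s−2). Eliminating α = μs,
μs − 1 = m(s−2) ⇒ s(μ−m) = 1−2m ⇒ s = 0.88/0.01 = 88.0000.
So α = μs = 6.16, β = (1−μ)s = 81.84.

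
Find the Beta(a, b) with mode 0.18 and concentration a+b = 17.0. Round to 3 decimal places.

Mode = (a−1)/(κ−2) with κ = a+b, so a−1 = 0.18·15.0 = 2.700.
a = 3.700; b = κ − a = 13.300.

a = 3.700, b = 13.300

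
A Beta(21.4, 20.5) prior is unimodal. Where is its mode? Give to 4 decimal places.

0.5113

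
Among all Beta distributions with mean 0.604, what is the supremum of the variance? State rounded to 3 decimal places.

0.239

Var = μ(1−μ)/(α+β+1), which approaches μ(1−μ) as α+β → 0.
So the supremum is μ(1−μ) = 0.604×0.396 = 0.239.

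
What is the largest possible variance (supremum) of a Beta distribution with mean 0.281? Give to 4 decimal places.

0.2020

Var = μ(1−μ)/(α+β+1), which approaches μ(1−μ) as α+β → 0.
So the supremum is μ(1−μ) = 0.281×0.719 = 0.2020.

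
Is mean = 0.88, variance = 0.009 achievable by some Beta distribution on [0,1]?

The Beta variance bound is σ² < μ(1−μ).
Here μ(1−μ) = 0.88×0.12 = 0.1056, and 0.009 < 0.1056.

Yes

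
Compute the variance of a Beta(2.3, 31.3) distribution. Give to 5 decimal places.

0.00184

Var = αβ/[(α+β)²(α+β+1)] = (2.3×31.3)/(33.6²×34.6) = 71.99/39062.016 = 0.00184.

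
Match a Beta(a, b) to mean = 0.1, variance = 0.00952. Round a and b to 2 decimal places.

Write ν = a+b; then a = μν and Var = μ(1−μ)/(ν+1).
ν = μ(1−μ)/Var − 1 = 0.09/0.00952 − 1 = 8.4538.
a = 0.1·8.4538 = 0.85, b = 0.9·8.4538 = 7.61.

a = 0.85, b = 7.61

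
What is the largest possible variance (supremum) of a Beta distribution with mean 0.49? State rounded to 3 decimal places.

0.250

Var = μ(1−μ)/(α+β+1), which approaches μ(1−μ) as α+β → 0.
So the supremum is μ(1−μ) = 0.49×0.51 = 0.250.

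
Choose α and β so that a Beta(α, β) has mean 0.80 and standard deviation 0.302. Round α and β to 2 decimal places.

α = 0.60, β = 0.15

Variance = 0.302² = 0.091204. The moment-matching identity α+β = μ(1−μ)/Var − 1 gives
α+β = 0.1600/0.091204 − 1 = 0.7543, so α = μ·0.7543 = 0.60 and β = (1−μ)·0.7543 = 0.15.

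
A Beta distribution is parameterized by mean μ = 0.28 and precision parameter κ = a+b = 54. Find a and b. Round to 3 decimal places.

a = 15.120, b = 38.880

a = μκ = 0.28×54 = 15.120 and b = (1−μ)κ = 0.72×54 = 38.880.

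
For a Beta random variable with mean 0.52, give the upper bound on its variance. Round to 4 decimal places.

0.2496

Var = μ(1−μ)/(α+β+1), which approaches μ(1−μ) as α+β → 0.
So the supremum is μ(1−μ) = 0.52×0.48 = 0.2496.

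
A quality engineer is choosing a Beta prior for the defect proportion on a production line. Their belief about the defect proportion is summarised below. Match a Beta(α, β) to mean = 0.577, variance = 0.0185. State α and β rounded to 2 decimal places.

By moment matching, α+β = μ(1−μ)/σ² − 1 = (0.577·0.423)/0.0185 − 1 = 13.1930 − 1 = 12.1930.
Since α/(α+β) = μ, α = 0.577·12.1930 = 7.04 and β = 0.423·12.1930 = 5.16.

α = 7.04, β = 5.16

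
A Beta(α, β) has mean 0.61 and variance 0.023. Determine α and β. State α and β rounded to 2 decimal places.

α = 5.70, β = 3.64

By moment matching, α+β = μ(1−μ)/σ² − 1 = (0.61·0.39)/0.023 − 1 = 10.3435 − 1 = 9.3435.
Since α/(α+β) = μ, α = 0.61·9.3435 = 5.70 and β = 0.39·9.3435 = 3.64.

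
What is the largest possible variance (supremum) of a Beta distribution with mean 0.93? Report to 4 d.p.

For fixed mean μ the Beta variance is μ(1−μ)/(α+β+1), increasing as α+β decreases.
Its least upper bound (not attained) is μ(1−μ) = 0.93·0.07 = 0.0651.

0.0651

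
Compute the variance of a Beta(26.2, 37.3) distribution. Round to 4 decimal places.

μ = 26.2/63.5 = 0.412598; Var = μ(1−μ)/(α+β+1) = 0.2423610/64.5 = 0.0038.

0.0038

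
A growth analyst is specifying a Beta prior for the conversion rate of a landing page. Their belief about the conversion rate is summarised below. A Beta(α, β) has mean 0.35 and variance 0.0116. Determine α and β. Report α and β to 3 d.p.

By moment matching, α+β = μ(1−μ)/σ² − 1 = (0.35·0.65)/0.0116 − 1 = 19.6121 − 1 = 18.6121.
Since α/(α+β) = μ, α = 0.35·18.6121 = 6.514 and β = 0.65·18.6121 = 12.098.

α = 6.514, β = 12.098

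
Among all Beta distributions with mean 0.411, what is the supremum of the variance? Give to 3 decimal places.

Var = μ(1−μ)/(α+β+1), which approaches μ(1−μ) as α+β → 0.
So the supremum is μ(1−μ) = 0.411×0.589 = 0.242.

0.242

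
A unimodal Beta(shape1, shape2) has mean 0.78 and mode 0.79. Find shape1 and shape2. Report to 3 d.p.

With s = shape1+shape2: μ = shape1/s and mode = (shape1−1)/(s−2). Eliminating shape1 = μs,
μs − 1 = m(s−2) ⇒ s(μ−m) = 1−2m ⇒ s = -0.58/-0.01 = 58.0000.
So shape1 = μs = 45.240, shape2 = (1−μ)s = 12.760.

shape1 = 45.240, shape2 = 12.760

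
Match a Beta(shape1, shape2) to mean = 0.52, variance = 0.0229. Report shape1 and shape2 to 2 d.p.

shape1 = 5.15, shape2 = 4.75

Write ν = shape1+shape2; then shape1 = μν and Var = μ(1−μ)/(ν+1).
ν = μ(1−μ)/Var − 1 = 0.2496/0.0229 − 1 = 9.8996.
shape1 = 0.52·9.8996 = 5.15, shape2 = 0.48·9.8996 = 4.75.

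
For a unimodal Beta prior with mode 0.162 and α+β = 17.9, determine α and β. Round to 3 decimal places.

α = 3.576, β = 14.324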